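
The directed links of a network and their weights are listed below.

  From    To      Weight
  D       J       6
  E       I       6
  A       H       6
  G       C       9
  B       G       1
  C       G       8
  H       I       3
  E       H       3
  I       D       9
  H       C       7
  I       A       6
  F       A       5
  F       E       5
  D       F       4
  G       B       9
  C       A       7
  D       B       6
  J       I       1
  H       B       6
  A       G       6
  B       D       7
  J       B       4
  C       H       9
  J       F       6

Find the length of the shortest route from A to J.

24

Shortest distances from A:
A: 0
G: 6  (via A)
H: 6  (via A)
I: 9  (via H)
B: 12  (via H)
C: 13  (via H)
D: 18  (via I)
F: 22  (via D)
J: 24  (via D)
Shortest route: A–H–I–D–J = 24.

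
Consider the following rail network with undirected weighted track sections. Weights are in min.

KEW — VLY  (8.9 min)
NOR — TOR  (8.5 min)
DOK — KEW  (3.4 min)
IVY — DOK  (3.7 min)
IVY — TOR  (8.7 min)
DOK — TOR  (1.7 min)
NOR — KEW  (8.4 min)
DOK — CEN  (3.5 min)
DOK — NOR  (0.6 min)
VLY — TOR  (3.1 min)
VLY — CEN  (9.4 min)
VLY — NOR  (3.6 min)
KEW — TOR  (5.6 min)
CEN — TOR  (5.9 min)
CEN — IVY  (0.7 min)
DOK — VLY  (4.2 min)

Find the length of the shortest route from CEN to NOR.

4.1 min

Candidate routes:
CEN–DOK–NOR: 3.5+0.6 = 4.1
CEN–TOR–DOK–NOR: 5.9+1.7+0.6 = 8.2
CEN–IVY–DOK–NOR: 0.7+3.7+0.6 = 5
Cheapest is CEN–DOK–NOR at 4.1 min.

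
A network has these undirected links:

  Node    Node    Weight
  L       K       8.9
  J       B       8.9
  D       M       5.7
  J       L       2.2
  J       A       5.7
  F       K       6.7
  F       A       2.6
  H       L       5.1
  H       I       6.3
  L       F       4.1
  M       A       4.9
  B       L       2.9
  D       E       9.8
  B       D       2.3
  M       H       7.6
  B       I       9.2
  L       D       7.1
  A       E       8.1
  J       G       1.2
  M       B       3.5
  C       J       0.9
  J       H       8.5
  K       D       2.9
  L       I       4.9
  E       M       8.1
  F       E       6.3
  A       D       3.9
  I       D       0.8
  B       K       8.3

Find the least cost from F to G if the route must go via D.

15.1

Best F to D: F–A–D costing 6.5
Shortest D→G: D–B–L–J–G = 8.6
Total via D: 6.5 + 8.6 = 15.1.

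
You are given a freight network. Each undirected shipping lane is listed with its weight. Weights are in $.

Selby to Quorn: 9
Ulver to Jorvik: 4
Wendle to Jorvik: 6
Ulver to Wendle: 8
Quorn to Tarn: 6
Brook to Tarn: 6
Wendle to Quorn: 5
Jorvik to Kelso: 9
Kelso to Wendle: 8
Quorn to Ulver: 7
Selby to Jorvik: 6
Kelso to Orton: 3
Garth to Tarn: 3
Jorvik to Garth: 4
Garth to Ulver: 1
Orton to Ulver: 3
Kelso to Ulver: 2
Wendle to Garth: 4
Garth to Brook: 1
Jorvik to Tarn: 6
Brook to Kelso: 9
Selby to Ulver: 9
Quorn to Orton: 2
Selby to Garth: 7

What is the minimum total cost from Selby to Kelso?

$10

Enumerating some paths:
Selby - Garth - Ulver - Kelso: 7+1+2 = 10
Selby - Ulver - Kelso: 9+2 = 11
Selby - Jorvik - Ulver - Kelso: 6+4+2 = 12
Selby - Jorvik - Garth - Ulver - Kelso: 6+4+1+2 = 13
The minimum is $10 via Selby - Garth - Ulver - Kelso.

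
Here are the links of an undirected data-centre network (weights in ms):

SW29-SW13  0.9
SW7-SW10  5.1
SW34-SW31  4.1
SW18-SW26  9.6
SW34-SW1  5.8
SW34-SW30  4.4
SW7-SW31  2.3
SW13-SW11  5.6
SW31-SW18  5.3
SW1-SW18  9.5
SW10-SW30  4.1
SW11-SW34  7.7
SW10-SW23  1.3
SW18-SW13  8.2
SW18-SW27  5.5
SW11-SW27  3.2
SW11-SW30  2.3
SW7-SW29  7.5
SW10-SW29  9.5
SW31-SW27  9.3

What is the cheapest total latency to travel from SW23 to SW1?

15.6 ms

Running Dijkstra from SW23:
SW23: 0
SW10: 1.3  (via SW23)
SW30: 5.4  (via SW10)
SW7: 6.4  (via SW10)
SW11: 7.7  (via SW30)
SW31: 8.7  (via SW7)
SW34: 9.8  (via SW30)
SW29: 10.8  (via SW10)
SW27: 10.9  (via SW11)
SW13: 11.7  (via SW29)
SW18: 14  (via SW31)
SW1: 15.6  (via SW34)
Shortest route: SW23 → SW10 → SW30 → SW34 → SW1 = 15.6 ms.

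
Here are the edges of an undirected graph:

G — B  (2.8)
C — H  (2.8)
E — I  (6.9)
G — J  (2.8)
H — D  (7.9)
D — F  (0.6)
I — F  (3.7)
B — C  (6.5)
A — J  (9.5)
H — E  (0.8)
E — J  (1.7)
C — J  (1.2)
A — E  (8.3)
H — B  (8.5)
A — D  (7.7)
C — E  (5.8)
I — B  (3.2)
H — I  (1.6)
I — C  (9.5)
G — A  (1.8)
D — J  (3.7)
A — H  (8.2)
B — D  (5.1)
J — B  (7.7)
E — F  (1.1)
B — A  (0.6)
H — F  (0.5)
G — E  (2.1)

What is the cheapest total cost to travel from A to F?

Compare a few routes:
A → G → E → F: 1.8+2.1+1.1 = 5
A → G → E → H → F: 1.8+2.1+0.8+0.5 = 5.2
Cheapest is A → G → E → F at 5.

5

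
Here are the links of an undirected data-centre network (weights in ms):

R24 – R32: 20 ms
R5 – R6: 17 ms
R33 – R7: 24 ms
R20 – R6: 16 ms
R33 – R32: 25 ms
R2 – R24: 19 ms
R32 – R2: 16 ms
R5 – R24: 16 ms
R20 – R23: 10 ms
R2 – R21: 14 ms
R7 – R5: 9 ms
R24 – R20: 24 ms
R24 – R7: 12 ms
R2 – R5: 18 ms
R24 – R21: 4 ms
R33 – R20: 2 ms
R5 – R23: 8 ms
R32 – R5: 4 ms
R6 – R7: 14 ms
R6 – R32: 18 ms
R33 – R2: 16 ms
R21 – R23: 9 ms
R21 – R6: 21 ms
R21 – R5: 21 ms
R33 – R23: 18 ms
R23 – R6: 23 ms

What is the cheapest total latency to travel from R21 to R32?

21 ms

Shortest distances from R21:
R21: 0
R24: 4  (via R21)
R23: 9  (via R21)
R2: 14  (via R21)
R7: 16  (via R24)
R5: 17  (via R23)
R20: 19  (via R23)
R32: 21  (via R5)
Shortest route: R21–R23–R5–R32 = 21 ms.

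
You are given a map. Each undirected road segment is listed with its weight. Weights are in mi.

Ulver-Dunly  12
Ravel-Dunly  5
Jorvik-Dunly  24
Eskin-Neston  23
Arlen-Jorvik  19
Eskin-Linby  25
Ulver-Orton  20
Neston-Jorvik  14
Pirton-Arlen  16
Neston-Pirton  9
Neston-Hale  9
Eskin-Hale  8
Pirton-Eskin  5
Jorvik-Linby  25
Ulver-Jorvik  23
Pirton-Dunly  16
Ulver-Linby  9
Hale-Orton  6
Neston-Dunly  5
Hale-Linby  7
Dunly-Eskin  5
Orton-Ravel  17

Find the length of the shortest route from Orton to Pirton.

Running Dijkstra from Orton:
Orton: 0
Hale: 6  (via Orton)
Linby: 13  (via Hale)
Eskin: 14  (via Hale)
Neston: 15  (via Hale)
Ravel: 17  (via Orton)
Pirton: 19  (via Eskin)
Shortest route: Orton–Hale–Eskin–Pirton = 19 mi.

19 mi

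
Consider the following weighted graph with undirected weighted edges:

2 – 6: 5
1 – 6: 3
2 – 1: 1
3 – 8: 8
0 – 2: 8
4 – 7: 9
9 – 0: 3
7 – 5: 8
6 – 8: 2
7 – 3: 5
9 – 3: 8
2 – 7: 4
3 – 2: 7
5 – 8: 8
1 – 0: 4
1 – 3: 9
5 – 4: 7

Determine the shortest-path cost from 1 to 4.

14

Shortest distances from 1:
1: 0
2: 1  (via 1)
6: 3  (via 1)
0: 4  (via 1)
7: 5  (via 2)
8: 5  (via 6)
9: 7  (via 0)
3: 8  (via 2)
5: 13  (via 7)
4: 14  (via 7)
Shortest route: 1–2–7–4 = 14.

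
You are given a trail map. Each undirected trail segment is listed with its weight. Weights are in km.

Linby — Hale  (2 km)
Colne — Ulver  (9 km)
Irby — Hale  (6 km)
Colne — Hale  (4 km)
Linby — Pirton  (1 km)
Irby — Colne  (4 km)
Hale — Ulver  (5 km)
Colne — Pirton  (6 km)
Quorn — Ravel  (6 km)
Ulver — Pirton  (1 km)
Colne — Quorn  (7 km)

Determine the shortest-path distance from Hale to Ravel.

17 km

Settle nodes by increasing distance from Hale:
Hale: 0
Linby: 2  (via Hale)
Pirton: 3  (via Linby)
Ulver: 4  (via Pirton)
Colne: 4  (via Hale)
Irby: 6  (via Hale)
Quorn: 11  (via Colne)
Ravel: 17  (via Quorn)
Shortest route: Hale–Colne–Quorn–Ravel = 17 km.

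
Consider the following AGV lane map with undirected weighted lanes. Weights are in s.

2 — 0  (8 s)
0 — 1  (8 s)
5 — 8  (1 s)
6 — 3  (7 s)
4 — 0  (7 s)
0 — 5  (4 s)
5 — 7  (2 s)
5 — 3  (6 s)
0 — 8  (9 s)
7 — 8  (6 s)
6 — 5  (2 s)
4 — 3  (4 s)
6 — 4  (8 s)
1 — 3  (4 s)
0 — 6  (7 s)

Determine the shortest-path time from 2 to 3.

Candidate routes:
2 - 0 - 4 - 3: 8+7+4 = 19
2 - 0 - 5 - 3: 8+4+6 = 18
Cheapest is 2 - 0 - 5 - 3 at 18 s.

18 s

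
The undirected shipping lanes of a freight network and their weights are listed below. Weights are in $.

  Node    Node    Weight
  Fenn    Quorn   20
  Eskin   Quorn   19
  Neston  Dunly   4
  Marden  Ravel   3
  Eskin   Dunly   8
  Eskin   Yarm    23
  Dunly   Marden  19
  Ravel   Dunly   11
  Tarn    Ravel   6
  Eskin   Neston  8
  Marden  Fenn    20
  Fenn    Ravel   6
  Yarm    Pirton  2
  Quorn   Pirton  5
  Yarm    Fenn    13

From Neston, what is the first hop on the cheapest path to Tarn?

Compare a few routes:
Neston - Eskin - Dunly - Marden - Ravel - Tarn: 8+8+19+3+6 = 44
Neston - Dunly - Marden - Ravel - Tarn: 4+19+3+6 = 32
Neston - Dunly - Ravel - Tarn: 4+11+6 = 21
Neston - Eskin - Dunly - Ravel - Tarn: 8+8+11+6 = 33
Cheapest is Neston - Dunly - Ravel - Tarn at $21.
So from Neston the first move is to Dunly.

Dunly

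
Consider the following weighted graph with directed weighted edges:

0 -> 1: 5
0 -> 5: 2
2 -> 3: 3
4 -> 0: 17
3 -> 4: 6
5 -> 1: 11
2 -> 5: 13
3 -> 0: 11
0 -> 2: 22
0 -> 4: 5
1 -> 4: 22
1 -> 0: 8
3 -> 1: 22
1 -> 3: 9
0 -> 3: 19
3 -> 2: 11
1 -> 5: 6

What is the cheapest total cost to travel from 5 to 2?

31

Settle nodes by increasing distance from 5:
5: 0
1: 11  (via 5)
0: 19  (via 1)
3: 20  (via 1)
4: 24  (via 0)
2: 31  (via 3)
Shortest route: 5–1–3–2 = 31.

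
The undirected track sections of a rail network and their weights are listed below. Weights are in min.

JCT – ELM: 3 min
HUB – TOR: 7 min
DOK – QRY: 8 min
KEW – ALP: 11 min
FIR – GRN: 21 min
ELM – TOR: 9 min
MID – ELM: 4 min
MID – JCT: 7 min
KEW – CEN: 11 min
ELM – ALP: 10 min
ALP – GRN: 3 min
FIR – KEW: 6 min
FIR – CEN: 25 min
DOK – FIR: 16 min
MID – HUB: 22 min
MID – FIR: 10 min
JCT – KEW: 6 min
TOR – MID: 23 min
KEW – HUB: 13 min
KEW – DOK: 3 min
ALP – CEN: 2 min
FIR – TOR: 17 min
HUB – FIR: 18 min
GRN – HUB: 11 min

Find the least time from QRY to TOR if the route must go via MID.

Best QRY to MID: QRY–DOK–KEW–JCT–MID costing 24
Shortest MID→TOR: MID–ELM–TOR = 13
Total via MID: 24 + 13 = 37 min.

37 min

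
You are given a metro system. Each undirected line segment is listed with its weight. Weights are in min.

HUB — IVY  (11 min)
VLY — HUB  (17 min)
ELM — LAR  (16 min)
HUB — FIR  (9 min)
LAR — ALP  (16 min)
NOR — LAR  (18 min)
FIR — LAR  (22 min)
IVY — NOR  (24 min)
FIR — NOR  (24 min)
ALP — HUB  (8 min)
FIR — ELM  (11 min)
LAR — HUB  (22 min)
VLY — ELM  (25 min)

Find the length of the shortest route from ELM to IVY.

31 min

Enumerating some paths:
ELM–FIR–HUB–IVY: 11+9+11 = 31
ELM–LAR–HUB–IVY: 16+22+11 = 49
The minimum is 31 min via ELM–FIR–HUB–IVY.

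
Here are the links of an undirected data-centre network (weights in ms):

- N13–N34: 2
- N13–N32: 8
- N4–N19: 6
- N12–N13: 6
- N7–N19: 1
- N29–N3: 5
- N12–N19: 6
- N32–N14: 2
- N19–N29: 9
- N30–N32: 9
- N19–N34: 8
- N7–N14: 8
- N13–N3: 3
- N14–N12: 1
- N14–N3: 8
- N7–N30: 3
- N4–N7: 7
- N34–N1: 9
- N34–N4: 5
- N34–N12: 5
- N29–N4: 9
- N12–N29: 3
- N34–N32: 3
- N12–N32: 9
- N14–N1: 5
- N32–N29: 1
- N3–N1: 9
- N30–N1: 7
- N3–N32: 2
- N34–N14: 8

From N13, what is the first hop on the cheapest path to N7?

Compare a few routes:
N13 - N34 - N12 - N19 - N7: 2+5+6+1 = 14
N13 - N34 - N19 - N7: 2+8+1 = 11
N13 - N12 - N19 - N7: 6+6+1 = 13
Cheapest is N13 - N34 - N19 - N7 at 11 ms.
So from N13 the first move is to N34.

N34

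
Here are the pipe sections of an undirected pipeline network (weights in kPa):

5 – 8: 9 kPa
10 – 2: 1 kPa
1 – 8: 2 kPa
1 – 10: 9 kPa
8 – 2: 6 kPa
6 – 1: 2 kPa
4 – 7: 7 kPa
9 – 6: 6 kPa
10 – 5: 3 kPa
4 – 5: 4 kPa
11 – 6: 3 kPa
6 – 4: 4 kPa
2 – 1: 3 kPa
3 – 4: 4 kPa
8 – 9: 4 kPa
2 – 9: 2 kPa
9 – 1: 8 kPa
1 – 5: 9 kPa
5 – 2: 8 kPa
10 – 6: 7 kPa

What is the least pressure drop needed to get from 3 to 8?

12 kPa

Settle nodes by increasing distance from 3:
3: 0
4: 4  (via 3)
5: 8  (via 4)
6: 8  (via 4)
1: 10  (via 6)
7: 11  (via 4)
10: 11  (via 5)
11: 11  (via 6)
2: 12  (via 10)
8: 12  (via 1)
Shortest route: 3 → 4 → 6 → 1 → 8 = 12 kPa.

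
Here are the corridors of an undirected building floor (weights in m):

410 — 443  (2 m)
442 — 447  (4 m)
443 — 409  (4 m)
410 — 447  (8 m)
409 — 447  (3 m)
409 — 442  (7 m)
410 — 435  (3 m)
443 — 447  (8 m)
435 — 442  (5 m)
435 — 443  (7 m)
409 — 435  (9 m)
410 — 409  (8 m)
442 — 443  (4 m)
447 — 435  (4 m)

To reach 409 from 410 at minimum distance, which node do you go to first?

Candidate routes:
410 - 443 - 409: 2+4 = 6
410 - 435 - 447 - 409: 3+4+3 = 10
410 - 409: 8 = 8
The minimum is 6 m via 410 - 443 - 409.
So from 410 the first move is to 443.

443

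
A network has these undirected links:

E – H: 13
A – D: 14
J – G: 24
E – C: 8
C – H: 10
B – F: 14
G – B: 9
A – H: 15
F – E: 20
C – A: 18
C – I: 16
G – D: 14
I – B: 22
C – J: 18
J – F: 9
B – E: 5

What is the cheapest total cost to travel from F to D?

Running Dijkstra from F:
F: 0
J: 9  (via F)
B: 14  (via F)
E: 19  (via B)
G: 23  (via B)
C: 27  (via J)
H: 32  (via E)
I: 36  (via B)
D: 37  (via G)
Shortest route: F → B → G → D = 37.

37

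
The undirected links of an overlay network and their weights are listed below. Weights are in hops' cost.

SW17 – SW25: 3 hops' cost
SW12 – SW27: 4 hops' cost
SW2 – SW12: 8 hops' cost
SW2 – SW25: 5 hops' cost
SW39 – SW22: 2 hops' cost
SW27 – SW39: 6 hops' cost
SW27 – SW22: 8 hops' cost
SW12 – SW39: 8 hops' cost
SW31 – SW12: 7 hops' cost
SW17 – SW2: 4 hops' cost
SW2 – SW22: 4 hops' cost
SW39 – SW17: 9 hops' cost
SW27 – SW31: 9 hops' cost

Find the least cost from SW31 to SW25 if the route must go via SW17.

22 hops' cost

Shortest SW31→SW17: SW31–SW12–SW2–SW17 = 19
Best SW17 to SW25: SW17–SW25 costing 3
Total via SW17: 19 + 3 = 22 hops' cost.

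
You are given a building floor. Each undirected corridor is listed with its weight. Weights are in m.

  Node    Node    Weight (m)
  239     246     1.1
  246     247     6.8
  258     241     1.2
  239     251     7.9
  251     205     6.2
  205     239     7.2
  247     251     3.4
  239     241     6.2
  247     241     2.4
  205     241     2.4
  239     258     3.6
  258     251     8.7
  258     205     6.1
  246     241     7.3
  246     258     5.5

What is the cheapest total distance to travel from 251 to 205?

6.2 m

Running Dijkstra from 251:
251: 0
247: 3.4  (via 251)
241: 5.8  (via 247)
205: 6.2  (via 251)
Shortest route: 251 → 205 = 6.2 m.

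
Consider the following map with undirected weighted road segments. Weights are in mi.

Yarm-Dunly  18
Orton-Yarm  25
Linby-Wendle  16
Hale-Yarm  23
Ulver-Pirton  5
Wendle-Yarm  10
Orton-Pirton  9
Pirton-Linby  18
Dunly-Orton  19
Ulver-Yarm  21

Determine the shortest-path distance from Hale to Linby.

49 mi

Settle nodes by increasing distance from Hale:
Hale: 0
Yarm: 23  (via Hale)
Wendle: 33  (via Yarm)
Dunly: 41  (via Yarm)
Ulver: 44  (via Yarm)
Orton: 48  (via Yarm)
Linby: 49  (via Wendle)
Shortest route: Hale–Yarm–Wendle–Linby = 49 mi.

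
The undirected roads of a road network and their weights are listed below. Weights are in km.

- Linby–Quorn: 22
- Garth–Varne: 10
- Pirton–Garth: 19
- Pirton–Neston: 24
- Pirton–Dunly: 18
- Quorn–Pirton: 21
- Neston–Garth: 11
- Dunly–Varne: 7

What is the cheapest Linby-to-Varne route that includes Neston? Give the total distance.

88 km

Best Linby to Neston: Linby–Quorn–Pirton–Neston costing 67
Shortest Neston→Varne: Neston–Garth–Varne = 21
Total via Neston: 67 + 21 = 88 km.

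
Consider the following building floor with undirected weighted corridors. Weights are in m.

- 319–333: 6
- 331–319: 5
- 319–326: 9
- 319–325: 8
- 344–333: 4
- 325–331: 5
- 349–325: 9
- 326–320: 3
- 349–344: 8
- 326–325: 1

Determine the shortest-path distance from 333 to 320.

Running Dijkstra from 333:
333: 0
344: 4  (via 333)
319: 6  (via 333)
331: 11  (via 319)
349: 12  (via 344)
325: 14  (via 319)
326: 15  (via 319)
320: 18  (via 326)
Shortest route: 333 → 319 → 326 → 320 = 18 m.

18 m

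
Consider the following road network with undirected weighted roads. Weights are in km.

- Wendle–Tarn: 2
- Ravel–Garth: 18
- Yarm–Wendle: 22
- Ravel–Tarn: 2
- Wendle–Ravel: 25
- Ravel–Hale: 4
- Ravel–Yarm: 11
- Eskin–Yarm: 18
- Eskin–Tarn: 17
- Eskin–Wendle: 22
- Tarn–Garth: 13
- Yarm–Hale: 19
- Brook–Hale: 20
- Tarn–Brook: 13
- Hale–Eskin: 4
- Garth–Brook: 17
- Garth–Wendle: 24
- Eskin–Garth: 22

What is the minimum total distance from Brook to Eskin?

23 km

Enumerating some paths:
Brook → Hale → Eskin: 20+4 = 24
Brook → Tarn → Ravel → Hale → Eskin: 13+2+4+4 = 23
Brook → Tarn → Eskin: 13+17 = 30
Brook → Tarn → Wendle → Eskin: 13+2+22 = 37
The minimum is 23 km via Brook → Tarn → Ravel → Hale → Eskin.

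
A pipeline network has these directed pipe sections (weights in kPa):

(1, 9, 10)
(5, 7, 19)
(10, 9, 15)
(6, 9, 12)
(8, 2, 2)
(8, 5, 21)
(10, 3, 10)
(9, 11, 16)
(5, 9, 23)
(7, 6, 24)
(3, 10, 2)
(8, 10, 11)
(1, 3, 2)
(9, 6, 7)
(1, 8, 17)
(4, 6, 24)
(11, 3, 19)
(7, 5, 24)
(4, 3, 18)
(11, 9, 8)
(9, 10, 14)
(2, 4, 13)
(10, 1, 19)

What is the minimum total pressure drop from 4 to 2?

Compare a few routes:
4–3–10–1–8–2: 18+2+19+17+2 = 58
4–6–9–10–1–8–2: 24+12+14+19+17+2 = 88
Cheapest is 4–3–10–1–8–2 at 58 kPa.

58 kPa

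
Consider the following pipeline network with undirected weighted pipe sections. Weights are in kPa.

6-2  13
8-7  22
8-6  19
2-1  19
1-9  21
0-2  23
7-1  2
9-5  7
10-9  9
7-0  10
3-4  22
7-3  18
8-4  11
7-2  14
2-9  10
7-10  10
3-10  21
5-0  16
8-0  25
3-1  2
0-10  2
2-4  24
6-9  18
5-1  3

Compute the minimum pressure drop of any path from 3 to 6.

Candidate routes:
3 → 1 → 7 → 2 → 6: 2+2+14+13 = 31
3 → 1 → 5 → 9 → 6: 2+3+7+18 = 30
3 → 1 → 2 → 6: 2+19+13 = 34
The minimum is 30 kPa via 3 → 1 → 5 → 9 → 6.

30 kPa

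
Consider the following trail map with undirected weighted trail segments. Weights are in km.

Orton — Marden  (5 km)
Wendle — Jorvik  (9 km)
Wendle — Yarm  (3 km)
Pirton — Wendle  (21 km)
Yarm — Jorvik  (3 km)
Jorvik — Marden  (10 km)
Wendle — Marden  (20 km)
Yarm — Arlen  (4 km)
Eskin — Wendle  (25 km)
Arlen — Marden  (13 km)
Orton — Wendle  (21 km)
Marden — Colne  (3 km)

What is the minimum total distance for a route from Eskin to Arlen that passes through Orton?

64 km

Best Eskin to Orton: Eskin → Wendle → Orton costing 46
Shortest Orton→Arlen: Orton → Marden → Arlen = 18
Total via Orton: 46 + 18 = 64 km.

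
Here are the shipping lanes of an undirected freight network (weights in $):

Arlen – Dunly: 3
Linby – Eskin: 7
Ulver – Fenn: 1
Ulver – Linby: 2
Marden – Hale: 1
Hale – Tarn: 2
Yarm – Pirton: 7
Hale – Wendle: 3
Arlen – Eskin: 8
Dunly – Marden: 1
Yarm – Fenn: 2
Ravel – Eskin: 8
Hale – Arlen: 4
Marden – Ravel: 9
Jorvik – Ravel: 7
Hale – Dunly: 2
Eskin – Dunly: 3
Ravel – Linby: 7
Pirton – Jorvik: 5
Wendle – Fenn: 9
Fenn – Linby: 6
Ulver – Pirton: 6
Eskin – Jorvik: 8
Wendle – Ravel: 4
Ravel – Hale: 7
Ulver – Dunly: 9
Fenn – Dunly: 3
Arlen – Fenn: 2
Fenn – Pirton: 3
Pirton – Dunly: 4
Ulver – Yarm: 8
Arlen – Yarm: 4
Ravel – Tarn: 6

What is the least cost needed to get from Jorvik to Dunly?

$9

Settle nodes by increasing distance from Jorvik:
Jorvik: 0
Pirton: 5  (via Jorvik)
Ravel: 7  (via Jorvik)
Eskin: 8  (via Jorvik)
Fenn: 8  (via Pirton)
Ulver: 9  (via Fenn)
Dunly: 9  (via Pirton)
Shortest route: Jorvik–Pirton–Dunly = $9.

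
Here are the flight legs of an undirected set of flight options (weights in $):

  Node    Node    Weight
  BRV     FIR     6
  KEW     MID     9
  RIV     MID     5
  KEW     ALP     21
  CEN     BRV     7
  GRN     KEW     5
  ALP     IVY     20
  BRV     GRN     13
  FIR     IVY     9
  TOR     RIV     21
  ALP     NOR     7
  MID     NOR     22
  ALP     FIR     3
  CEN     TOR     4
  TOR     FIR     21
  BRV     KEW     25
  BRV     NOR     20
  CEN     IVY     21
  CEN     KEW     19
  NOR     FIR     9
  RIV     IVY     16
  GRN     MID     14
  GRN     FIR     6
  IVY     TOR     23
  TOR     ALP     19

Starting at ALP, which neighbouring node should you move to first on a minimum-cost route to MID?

Compare a few routes:
ALP - FIR - GRN - MID: 3+6+14 = 23
ALP - FIR - IVY - RIV - MID: 3+9+16+5 = 33
ALP - KEW - MID: 21+9 = 30
ALP - NOR - MID: 7+22 = 29
The minimum is $23 via ALP - FIR - GRN - MID.
So from ALP the first move is to FIR.

FIR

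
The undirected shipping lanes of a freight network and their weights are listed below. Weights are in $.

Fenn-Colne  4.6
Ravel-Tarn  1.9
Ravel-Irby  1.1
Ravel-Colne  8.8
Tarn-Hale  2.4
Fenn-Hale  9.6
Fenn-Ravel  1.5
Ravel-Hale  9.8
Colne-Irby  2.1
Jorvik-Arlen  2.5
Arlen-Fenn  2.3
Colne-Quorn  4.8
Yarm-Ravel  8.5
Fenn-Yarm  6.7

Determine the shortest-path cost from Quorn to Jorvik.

Running Dijkstra from Quorn:
Quorn: 0
Colne: 4.8  (via Quorn)
Irby: 6.9  (via Colne)
Ravel: 8  (via Irby)
Fenn: 9.4  (via Colne)
Tarn: 9.9  (via Ravel)
Arlen: 11.7  (via Fenn)
Hale: 12.3  (via Tarn)
Jorvik: 14.2  (via Arlen)
Shortest route: Quorn–Colne–Fenn–Arlen–Jorvik = $14.2.

$14.2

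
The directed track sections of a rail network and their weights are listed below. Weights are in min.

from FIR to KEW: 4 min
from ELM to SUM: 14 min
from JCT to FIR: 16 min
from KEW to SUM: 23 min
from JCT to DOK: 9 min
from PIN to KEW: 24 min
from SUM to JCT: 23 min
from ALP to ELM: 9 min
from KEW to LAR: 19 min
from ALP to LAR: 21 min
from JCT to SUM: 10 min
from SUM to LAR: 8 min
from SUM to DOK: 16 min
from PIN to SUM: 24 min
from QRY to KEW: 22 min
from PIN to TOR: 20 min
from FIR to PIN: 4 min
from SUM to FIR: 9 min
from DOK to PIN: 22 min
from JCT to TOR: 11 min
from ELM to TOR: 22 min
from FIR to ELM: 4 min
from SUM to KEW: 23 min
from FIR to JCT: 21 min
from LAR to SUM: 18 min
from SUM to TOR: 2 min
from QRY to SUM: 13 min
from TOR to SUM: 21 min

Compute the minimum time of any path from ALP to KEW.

Settle nodes by increasing distance from ALP:
ALP: 0
ELM: 9  (via ALP)
LAR: 21  (via ALP)
SUM: 23  (via ELM)
TOR: 25  (via SUM)
FIR: 32  (via SUM)
KEW: 36  (via FIR)
Shortest route: ALP → ELM → SUM → FIR → KEW = 36 min.

36 min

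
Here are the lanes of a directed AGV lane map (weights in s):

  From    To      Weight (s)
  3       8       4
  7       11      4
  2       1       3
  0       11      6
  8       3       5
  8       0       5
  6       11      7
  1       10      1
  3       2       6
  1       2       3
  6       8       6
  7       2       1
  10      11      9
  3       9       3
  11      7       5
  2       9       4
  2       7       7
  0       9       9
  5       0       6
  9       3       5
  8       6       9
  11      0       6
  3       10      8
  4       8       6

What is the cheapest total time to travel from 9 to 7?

Settle nodes by increasing distance from 9:
9: 0
3: 5  (via 9)
8: 9  (via 3)
2: 11  (via 3)
10: 13  (via 3)
0: 14  (via 8)
1: 14  (via 2)
6: 18  (via 8)
7: 18  (via 2)
Shortest route: 9–3–2–7 = 18 s.

18 s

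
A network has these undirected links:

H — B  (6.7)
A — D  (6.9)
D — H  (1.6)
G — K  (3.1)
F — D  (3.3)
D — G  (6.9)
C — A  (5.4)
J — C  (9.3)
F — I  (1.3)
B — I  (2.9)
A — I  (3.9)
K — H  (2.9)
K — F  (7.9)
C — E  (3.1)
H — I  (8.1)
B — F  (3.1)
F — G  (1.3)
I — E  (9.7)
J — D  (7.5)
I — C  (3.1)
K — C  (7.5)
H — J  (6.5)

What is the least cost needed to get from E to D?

Enumerating some paths:
E - I - F - D: 9.7+1.3+3.3 = 14.3
E - C - I - F - D: 3.1+3.1+1.3+3.3 = 10.8
The minimum is 10.8 via E - C - I - F - D.

10.8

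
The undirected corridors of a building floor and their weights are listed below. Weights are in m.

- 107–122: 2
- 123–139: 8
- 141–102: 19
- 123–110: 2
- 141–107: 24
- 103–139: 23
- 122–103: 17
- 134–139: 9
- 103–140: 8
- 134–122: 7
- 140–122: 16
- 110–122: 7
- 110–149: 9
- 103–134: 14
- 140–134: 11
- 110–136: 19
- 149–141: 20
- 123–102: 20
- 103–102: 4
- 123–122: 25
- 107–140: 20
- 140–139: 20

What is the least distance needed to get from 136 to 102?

Shortest distances from 136:
136: 0
110: 19  (via 136)
123: 21  (via 110)
122: 26  (via 110)
149: 28  (via 110)
107: 28  (via 122)
139: 29  (via 123)
134: 33  (via 122)
102: 41  (via 123)
Shortest route: 136 → 110 → 123 → 102 = 41 m.

41 m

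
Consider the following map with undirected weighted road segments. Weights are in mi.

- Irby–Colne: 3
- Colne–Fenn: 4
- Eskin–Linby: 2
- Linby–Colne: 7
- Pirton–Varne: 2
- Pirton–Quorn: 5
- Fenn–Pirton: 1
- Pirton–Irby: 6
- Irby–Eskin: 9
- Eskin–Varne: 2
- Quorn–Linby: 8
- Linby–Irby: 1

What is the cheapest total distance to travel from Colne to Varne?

7 mi

Shortest distances from Colne:
Colne: 0
Irby: 3  (via Colne)
Fenn: 4  (via Colne)
Linby: 4  (via Irby)
Pirton: 5  (via Fenn)
Eskin: 6  (via Linby)
Varne: 7  (via Pirton)
Shortest route: Colne → Fenn → Pirton → Varne = 7 mi.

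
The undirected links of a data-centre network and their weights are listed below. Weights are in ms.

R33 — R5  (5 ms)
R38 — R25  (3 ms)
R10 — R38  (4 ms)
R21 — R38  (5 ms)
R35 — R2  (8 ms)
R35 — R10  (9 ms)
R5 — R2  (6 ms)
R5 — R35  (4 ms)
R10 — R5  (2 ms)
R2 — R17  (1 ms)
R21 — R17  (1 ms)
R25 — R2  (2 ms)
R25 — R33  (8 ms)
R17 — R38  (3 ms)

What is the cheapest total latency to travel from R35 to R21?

Compare a few routes:
R35 - R2 - R17 - R21: 8+1+1 = 10
R35 - R5 - R2 - R17 - R21: 4+6+1+1 = 12
The minimum is 10 ms via R35 - R2 - R17 - R21.

10 ms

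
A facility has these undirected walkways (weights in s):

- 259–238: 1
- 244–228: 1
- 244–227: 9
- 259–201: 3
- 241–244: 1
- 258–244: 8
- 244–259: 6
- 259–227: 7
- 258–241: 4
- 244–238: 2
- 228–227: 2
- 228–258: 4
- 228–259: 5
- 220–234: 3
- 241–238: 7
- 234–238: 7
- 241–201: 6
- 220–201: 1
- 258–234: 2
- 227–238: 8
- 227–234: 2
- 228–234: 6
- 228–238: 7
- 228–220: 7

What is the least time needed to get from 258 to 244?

Running Dijkstra from 258:
258: 0
234: 2  (via 258)
227: 4  (via 234)
241: 4  (via 258)
228: 4  (via 258)
220: 5  (via 234)
244: 5  (via 241)
Shortest route: 258–241–244 = 5 s.

5 s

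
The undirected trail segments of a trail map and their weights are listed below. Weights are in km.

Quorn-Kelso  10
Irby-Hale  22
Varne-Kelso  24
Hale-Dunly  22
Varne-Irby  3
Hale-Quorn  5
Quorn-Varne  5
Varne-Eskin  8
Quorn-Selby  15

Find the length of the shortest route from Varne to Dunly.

Compare a few routes:
Varne - Irby - Hale - Dunly: 3+22+22 = 47
Varne - Kelso - Quorn - Hale - Dunly: 24+10+5+22 = 61
Varne - Quorn - Hale - Dunly: 5+5+22 = 32
Cheapest is Varne - Quorn - Hale - Dunly at 32 km.

32 km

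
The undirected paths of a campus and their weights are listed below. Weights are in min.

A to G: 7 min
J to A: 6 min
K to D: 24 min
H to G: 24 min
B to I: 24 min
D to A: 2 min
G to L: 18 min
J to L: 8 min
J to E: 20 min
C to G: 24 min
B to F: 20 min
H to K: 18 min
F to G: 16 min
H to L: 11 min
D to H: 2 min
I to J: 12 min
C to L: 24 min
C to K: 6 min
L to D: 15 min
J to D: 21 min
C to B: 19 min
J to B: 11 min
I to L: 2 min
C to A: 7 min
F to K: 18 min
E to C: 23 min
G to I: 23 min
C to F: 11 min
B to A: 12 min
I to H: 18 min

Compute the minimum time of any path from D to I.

15 min

Settle nodes by increasing distance from D:
D: 0
A: 2  (via D)
H: 2  (via D)
J: 8  (via A)
C: 9  (via A)
G: 9  (via A)
L: 13  (via H)
B: 14  (via A)
I: 15  (via L)
Shortest route: D–H–L–I = 15 min.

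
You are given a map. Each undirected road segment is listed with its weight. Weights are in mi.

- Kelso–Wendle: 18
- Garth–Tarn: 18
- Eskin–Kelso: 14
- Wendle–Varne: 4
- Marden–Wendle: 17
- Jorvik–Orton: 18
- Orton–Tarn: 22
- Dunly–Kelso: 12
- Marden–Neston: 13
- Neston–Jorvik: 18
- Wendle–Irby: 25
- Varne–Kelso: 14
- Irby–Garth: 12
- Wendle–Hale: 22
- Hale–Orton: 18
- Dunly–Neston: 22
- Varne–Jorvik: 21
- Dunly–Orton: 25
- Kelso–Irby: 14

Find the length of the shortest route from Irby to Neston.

48 mi

Candidate routes:
Irby - Kelso - Varne - Wendle - Marden - Neston: 14+14+4+17+13 = 62
Irby - Kelso - Dunly - Neston: 14+12+22 = 48
Irby - Wendle - Marden - Neston: 25+17+13 = 55
Cheapest is Irby - Kelso - Dunly - Neston at 48 mi.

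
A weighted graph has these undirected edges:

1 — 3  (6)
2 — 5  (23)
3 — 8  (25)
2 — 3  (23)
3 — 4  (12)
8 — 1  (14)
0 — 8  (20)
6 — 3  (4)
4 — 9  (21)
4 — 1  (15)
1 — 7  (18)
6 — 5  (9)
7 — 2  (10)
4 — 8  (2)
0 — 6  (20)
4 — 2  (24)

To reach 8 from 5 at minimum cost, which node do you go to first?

6

Candidate routes:
5–6–3–8: 9+4+25 = 38
5–6–3–1–4–8: 9+4+6+15+2 = 36
5–6–3–4–8: 9+4+12+2 = 27
5–6–3–1–8: 9+4+6+14 = 33
The minimum is 27 via 5–6–3–4–8.
So from 5 the first move is to 6.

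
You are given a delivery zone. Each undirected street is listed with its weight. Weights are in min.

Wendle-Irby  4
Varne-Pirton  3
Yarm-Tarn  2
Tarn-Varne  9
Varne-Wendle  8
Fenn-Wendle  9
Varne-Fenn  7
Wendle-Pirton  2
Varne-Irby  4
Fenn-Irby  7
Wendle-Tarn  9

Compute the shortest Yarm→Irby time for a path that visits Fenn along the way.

25 min

Shortest Yarm→Fenn: Yarm–Tarn–Varne–Fenn = 18
Best Fenn to Irby: Fenn–Irby costing 7
Total via Fenn: 18 + 7 = 25 min.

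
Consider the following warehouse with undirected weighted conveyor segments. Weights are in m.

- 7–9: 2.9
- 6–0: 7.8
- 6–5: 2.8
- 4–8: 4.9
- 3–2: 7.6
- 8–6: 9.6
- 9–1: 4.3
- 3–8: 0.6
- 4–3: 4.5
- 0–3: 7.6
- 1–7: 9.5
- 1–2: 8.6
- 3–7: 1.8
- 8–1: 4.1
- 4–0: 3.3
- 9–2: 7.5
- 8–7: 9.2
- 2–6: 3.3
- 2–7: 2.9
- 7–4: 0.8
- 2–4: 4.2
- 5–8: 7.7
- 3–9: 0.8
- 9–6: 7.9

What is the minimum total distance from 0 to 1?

Candidate routes:
0 - 4 - 7 - 3 - 9 - 1: 3.3+0.8+1.8+0.8+4.3 = 11
0 - 4 - 7 - 3 - 8 - 1: 3.3+0.8+1.8+0.6+4.1 = 10.6
Cheapest is 0 - 4 - 7 - 3 - 8 - 1 at 10.6 m.

10.6 m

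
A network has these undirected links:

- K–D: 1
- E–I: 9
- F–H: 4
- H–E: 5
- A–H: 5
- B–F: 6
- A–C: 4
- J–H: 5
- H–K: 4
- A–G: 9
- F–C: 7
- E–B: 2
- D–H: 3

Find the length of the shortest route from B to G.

Candidate routes:
B → E → H → A → G: 2+5+5+9 = 21
B → F → H → A → G: 6+4+5+9 = 24
Cheapest is B → E → H → A → G at 21.

21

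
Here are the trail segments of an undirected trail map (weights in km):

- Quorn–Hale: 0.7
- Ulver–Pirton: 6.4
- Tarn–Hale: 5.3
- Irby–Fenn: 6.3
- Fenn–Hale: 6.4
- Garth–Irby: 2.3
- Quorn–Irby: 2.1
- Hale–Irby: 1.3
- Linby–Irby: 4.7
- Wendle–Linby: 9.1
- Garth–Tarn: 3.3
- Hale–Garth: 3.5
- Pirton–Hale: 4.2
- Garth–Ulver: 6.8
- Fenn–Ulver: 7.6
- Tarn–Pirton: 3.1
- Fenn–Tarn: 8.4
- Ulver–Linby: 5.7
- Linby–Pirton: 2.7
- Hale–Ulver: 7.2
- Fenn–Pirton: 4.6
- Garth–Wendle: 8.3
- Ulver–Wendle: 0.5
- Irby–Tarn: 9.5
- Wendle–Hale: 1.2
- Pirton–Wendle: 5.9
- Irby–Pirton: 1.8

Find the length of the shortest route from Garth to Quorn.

Enumerating some paths:
Garth–Irby–Quorn: 2.3+2.1 = 4.4
Garth–Irby–Hale–Quorn: 2.3+1.3+0.7 = 4.3
Garth–Hale–Quorn: 3.5+0.7 = 4.2
Garth–Hale–Irby–Quorn: 3.5+1.3+2.1 = 6.9
The minimum is 4.2 km via Garth–Hale–Quorn.

4.2 km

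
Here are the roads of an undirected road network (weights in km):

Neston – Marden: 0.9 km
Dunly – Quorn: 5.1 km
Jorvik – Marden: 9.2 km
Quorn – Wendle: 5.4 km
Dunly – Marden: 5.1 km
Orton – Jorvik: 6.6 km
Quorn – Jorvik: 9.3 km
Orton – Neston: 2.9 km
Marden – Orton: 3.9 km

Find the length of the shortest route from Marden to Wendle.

Running Dijkstra from Marden:
Marden: 0
Neston: 0.9  (via Marden)
Orton: 3.8  (via Neston)
Dunly: 5.1  (via Marden)
Jorvik: 9.2  (via Marden)
Quorn: 10.2  (via Dunly)
Wendle: 15.6  (via Quorn)
Shortest route: Marden → Dunly → Quorn → Wendle = 15.6 km.

15.6 km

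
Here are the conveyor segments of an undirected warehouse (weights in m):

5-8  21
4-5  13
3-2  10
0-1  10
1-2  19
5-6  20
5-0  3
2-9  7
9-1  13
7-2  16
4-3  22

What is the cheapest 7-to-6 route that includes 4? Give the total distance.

Shortest 7→4: 7–2–3–4 = 48
Shortest 4→6: 4–5–6 = 33
Total via 4: 48 + 33 = 81 m.

81 m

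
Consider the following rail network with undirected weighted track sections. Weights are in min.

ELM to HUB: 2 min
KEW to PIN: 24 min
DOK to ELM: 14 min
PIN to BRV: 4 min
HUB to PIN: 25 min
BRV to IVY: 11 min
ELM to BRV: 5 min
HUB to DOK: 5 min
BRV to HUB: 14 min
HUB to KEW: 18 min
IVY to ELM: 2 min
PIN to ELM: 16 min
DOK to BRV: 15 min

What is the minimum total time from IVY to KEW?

Settle nodes by increasing distance from IVY:
IVY: 0
ELM: 2  (via IVY)
HUB: 4  (via ELM)
BRV: 7  (via ELM)
DOK: 9  (via HUB)
PIN: 11  (via BRV)
KEW: 22  (via HUB)
Shortest route: IVY–ELM–HUB–KEW = 22 min.

22 min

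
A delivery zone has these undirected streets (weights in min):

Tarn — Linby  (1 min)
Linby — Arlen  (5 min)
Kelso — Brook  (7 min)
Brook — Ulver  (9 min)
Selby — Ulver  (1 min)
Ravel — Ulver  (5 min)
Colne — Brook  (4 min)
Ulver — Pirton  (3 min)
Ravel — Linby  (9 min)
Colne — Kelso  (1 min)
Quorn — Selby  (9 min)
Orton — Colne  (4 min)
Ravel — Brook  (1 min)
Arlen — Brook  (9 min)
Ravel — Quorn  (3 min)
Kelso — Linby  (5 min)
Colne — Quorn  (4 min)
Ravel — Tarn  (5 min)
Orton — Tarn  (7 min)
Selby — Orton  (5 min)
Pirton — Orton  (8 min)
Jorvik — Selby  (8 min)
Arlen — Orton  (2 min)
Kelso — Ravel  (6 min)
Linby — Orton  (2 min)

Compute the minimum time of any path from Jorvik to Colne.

Enumerating some paths:
Jorvik - Selby - Orton - Colne: 8+5+4 = 17
Jorvik - Selby - Ulver - Ravel - Kelso - Colne: 8+1+5+6+1 = 21
Jorvik - Selby - Orton - Linby - Kelso - Colne: 8+5+2+5+1 = 21
Jorvik - Selby - Ulver - Ravel - Brook - Colne: 8+1+5+1+4 = 19
Cheapest is Jorvik - Selby - Orton - Colne at 17 min.

17 min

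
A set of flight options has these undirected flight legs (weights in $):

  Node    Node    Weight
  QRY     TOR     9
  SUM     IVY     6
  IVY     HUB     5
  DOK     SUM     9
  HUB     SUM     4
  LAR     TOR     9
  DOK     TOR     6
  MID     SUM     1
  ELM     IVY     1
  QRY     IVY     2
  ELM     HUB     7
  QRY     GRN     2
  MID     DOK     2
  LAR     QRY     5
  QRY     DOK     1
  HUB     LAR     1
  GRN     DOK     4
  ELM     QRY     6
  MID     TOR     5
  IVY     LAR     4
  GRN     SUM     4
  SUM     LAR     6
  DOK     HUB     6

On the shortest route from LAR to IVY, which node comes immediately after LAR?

IVY

Candidate routes:
LAR - IVY: 4 = 4
LAR - HUB - IVY: 1+5 = 6
Cheapest is LAR - IVY at $4.
So from LAR the first move is to IVY.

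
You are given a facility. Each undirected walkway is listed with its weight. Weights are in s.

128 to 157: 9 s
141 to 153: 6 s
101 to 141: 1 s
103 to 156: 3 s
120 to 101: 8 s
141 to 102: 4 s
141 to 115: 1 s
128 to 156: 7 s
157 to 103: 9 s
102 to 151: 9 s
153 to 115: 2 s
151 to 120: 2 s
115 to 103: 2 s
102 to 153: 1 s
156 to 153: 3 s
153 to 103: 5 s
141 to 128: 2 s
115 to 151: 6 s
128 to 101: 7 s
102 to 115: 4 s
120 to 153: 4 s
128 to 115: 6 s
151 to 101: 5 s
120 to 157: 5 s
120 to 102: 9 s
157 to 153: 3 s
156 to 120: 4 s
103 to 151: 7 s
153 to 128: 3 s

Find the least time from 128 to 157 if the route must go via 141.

Shortest 128→141: 128 → 141 = 2
Shortest 141→157: 141 → 115 → 153 → 157 = 6
Total via 141: 2 + 6 = 8 s.

8 s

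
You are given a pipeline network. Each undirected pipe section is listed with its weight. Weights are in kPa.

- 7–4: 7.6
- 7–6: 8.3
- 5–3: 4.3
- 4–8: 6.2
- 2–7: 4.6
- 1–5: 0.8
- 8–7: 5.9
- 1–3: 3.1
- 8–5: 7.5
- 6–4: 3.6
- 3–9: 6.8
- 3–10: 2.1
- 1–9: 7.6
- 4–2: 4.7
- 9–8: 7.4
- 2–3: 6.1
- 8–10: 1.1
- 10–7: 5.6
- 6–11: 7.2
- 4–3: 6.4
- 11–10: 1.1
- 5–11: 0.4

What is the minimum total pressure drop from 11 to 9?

Candidate routes:
11–10–8–9: 1.1+1.1+7.4 = 9.6
11–5–1–9: 0.4+0.8+7.6 = 8.8
Cheapest is 11–5–1–9 at 8.8 kPa.

8.8 kPa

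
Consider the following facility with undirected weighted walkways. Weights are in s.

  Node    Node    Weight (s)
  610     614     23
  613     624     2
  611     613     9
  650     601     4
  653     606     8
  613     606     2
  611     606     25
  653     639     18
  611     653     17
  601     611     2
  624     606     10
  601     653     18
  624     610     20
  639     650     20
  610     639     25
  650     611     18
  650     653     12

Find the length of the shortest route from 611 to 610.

31 s

Enumerating some paths:
611–606–613–624–610: 25+2+2+20 = 49
611–613–624–610: 9+2+20 = 31
611–613–606–624–610: 9+2+10+20 = 41
Cheapest is 611–613–624–610 at 31 s.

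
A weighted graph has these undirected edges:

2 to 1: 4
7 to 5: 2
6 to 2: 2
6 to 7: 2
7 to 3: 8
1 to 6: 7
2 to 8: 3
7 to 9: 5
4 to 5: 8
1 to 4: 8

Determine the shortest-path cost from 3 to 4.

18

Settle nodes by increasing distance from 3:
3: 0
7: 8  (via 3)
5: 10  (via 7)
6: 10  (via 7)
2: 12  (via 6)
9: 13  (via 7)
8: 15  (via 2)
1: 16  (via 2)
4: 18  (via 5)
Shortest route: 3–7–5–4 = 18.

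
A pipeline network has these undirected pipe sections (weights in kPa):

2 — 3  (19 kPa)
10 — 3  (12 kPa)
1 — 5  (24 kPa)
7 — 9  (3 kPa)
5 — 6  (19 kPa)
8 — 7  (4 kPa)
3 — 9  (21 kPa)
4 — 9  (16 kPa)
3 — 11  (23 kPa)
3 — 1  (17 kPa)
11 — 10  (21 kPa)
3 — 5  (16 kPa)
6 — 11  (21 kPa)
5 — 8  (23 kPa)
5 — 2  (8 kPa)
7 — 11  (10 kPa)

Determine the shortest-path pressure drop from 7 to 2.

35 kPa

Running Dijkstra from 7:
7: 0
9: 3  (via 7)
8: 4  (via 7)
11: 10  (via 7)
4: 19  (via 9)
3: 24  (via 9)
5: 27  (via 8)
6: 31  (via 11)
10: 31  (via 11)
2: 35  (via 5)
Shortest route: 7–8–5–2 = 35 kPa.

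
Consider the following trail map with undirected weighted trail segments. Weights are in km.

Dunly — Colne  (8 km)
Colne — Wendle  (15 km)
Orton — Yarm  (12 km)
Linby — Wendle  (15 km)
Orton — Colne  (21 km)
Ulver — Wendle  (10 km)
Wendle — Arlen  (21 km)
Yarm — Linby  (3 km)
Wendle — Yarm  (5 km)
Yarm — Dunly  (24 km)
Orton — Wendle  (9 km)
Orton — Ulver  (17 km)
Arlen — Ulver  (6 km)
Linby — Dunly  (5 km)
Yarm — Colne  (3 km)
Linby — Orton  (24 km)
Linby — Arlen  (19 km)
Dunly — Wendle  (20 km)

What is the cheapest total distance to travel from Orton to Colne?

15 km

Shortest distances from Orton:
Orton: 0
Wendle: 9  (via Orton)
Yarm: 12  (via Orton)
Linby: 15  (via Yarm)
Colne: 15  (via Yarm)
Shortest route: Orton–Yarm–Colne = 15 km.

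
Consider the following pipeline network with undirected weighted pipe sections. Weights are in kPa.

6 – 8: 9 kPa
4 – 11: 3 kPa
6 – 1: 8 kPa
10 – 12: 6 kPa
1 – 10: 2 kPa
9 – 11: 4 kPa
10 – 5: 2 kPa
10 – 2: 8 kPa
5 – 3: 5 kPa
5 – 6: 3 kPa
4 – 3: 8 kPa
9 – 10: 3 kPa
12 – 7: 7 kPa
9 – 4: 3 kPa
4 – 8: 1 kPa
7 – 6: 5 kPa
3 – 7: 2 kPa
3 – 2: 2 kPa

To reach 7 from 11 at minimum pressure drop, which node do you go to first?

Candidate routes:
11 → 9 → 10 → 5 → 3 → 7: 4+3+2+5+2 = 16
11 → 4 → 3 → 7: 3+8+2 = 13
11 → 9 → 4 → 3 → 7: 4+3+8+2 = 17
Cheapest is 11 → 4 → 3 → 7 at 13 kPa.
So from 11 the first move is to 4.

4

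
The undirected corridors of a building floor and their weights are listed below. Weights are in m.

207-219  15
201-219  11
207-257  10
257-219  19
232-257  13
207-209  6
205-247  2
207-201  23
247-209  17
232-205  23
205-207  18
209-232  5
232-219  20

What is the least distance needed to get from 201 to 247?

43 m

Candidate routes:
201 → 207 → 205 → 247: 23+18+2 = 43
201 → 207 → 209 → 247: 23+6+17 = 46
201 → 219 → 207 → 205 → 247: 11+15+18+2 = 46
The minimum is 43 m via 201 → 207 → 205 → 247.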